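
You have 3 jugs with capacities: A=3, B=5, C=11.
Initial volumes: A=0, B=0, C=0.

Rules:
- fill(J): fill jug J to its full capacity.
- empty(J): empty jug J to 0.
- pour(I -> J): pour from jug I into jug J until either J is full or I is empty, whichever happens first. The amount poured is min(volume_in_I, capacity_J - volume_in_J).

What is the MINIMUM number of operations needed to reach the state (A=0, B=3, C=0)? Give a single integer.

Answer: 2

Derivation:
BFS from (A=0, B=0, C=0). One shortest path:
  1. fill(A) -> (A=3 B=0 C=0)
  2. pour(A -> B) -> (A=0 B=3 C=0)
Reached target in 2 moves.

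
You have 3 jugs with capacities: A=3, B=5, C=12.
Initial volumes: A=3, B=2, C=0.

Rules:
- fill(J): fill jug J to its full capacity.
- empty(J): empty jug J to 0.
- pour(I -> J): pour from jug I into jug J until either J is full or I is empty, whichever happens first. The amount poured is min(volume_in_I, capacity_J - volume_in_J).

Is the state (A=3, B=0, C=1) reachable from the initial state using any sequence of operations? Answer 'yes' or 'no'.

Answer: yes

Derivation:
BFS from (A=3, B=2, C=0):
  1. empty(A) -> (A=0 B=2 C=0)
  2. fill(C) -> (A=0 B=2 C=12)
  3. pour(C -> A) -> (A=3 B=2 C=9)
  4. pour(C -> B) -> (A=3 B=5 C=6)
  5. empty(B) -> (A=3 B=0 C=6)
  6. pour(C -> B) -> (A=3 B=5 C=1)
  7. empty(B) -> (A=3 B=0 C=1)
Target reached → yes.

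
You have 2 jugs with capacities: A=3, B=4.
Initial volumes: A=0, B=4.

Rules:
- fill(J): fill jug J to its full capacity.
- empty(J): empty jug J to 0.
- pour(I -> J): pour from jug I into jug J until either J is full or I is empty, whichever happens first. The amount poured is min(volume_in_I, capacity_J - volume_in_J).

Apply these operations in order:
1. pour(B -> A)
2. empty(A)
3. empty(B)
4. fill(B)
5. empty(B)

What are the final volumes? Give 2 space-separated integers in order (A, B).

Answer: 0 0

Derivation:
Step 1: pour(B -> A) -> (A=3 B=1)
Step 2: empty(A) -> (A=0 B=1)
Step 3: empty(B) -> (A=0 B=0)
Step 4: fill(B) -> (A=0 B=4)
Step 5: empty(B) -> (A=0 B=0)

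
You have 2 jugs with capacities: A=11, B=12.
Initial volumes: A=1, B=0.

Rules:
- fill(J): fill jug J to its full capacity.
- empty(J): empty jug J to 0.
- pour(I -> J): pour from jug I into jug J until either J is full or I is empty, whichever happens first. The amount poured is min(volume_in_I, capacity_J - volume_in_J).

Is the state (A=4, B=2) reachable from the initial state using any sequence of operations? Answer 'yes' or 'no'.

Answer: no

Derivation:
BFS explored all 46 reachable states.
Reachable set includes: (0,0), (0,1), (0,2), (0,3), (0,4), (0,5), (0,6), (0,7), (0,8), (0,9), (0,10), (0,11) ...
Target (A=4, B=2) not in reachable set → no.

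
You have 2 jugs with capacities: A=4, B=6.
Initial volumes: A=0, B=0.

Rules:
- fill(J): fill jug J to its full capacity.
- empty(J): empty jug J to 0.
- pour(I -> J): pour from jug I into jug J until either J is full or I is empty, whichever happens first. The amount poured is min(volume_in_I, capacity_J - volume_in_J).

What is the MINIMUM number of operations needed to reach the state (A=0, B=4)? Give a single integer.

BFS from (A=0, B=0). One shortest path:
  1. fill(A) -> (A=4 B=0)
  2. pour(A -> B) -> (A=0 B=4)
Reached target in 2 moves.

Answer: 2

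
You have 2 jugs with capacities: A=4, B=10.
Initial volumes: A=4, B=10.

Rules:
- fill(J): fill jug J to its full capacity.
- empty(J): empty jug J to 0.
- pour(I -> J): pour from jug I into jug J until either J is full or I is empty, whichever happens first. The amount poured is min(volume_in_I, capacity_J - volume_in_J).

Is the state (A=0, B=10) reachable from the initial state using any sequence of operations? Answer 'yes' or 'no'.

Answer: yes

Derivation:
BFS from (A=4, B=10):
  1. empty(A) -> (A=0 B=10)
Target reached → yes.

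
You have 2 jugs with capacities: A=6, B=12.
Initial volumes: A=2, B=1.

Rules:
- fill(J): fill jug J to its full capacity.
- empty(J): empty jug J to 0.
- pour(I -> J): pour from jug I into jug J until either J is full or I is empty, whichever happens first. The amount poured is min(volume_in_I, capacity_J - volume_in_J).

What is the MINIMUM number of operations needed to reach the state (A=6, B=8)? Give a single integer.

Answer: 2

Derivation:
BFS from (A=2, B=1). One shortest path:
  1. fill(B) -> (A=2 B=12)
  2. pour(B -> A) -> (A=6 B=8)
Reached target in 2 moves.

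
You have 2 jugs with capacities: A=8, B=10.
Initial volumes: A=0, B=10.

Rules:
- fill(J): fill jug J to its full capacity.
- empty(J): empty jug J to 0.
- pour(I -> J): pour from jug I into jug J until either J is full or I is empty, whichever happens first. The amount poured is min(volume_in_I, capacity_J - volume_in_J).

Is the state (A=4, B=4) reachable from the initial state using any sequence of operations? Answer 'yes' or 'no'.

Answer: no

Derivation:
BFS explored all 18 reachable states.
Reachable set includes: (0,0), (0,2), (0,4), (0,6), (0,8), (0,10), (2,0), (2,10), (4,0), (4,10), (6,0), (6,10) ...
Target (A=4, B=4) not in reachable set → no.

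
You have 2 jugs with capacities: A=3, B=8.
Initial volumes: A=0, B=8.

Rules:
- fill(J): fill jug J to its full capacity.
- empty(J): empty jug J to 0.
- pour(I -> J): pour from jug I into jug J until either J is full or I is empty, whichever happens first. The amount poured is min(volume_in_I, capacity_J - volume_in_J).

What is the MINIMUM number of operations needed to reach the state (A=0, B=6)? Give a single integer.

Answer: 5

Derivation:
BFS from (A=0, B=8). One shortest path:
  1. fill(A) -> (A=3 B=8)
  2. empty(B) -> (A=3 B=0)
  3. pour(A -> B) -> (A=0 B=3)
  4. fill(A) -> (A=3 B=3)
  5. pour(A -> B) -> (A=0 B=6)
Reached target in 5 moves.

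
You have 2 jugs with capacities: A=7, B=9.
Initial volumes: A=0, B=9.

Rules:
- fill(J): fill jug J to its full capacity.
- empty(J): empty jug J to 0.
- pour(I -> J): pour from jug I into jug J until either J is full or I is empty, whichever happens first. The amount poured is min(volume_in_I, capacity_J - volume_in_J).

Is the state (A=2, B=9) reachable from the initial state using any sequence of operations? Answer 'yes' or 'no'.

Answer: yes

Derivation:
BFS from (A=0, B=9):
  1. pour(B -> A) -> (A=7 B=2)
  2. empty(A) -> (A=0 B=2)
  3. pour(B -> A) -> (A=2 B=0)
  4. fill(B) -> (A=2 B=9)
Target reached → yes.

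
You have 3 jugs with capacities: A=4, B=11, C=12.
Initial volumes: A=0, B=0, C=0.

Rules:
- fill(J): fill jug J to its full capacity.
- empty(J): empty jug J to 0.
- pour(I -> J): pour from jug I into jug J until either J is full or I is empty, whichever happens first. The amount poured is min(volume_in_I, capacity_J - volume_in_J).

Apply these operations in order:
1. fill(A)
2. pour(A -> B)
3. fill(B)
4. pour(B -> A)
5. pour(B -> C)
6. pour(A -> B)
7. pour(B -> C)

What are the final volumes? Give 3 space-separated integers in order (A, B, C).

Answer: 0 0 11

Derivation:
Step 1: fill(A) -> (A=4 B=0 C=0)
Step 2: pour(A -> B) -> (A=0 B=4 C=0)
Step 3: fill(B) -> (A=0 B=11 C=0)
Step 4: pour(B -> A) -> (A=4 B=7 C=0)
Step 5: pour(B -> C) -> (A=4 B=0 C=7)
Step 6: pour(A -> B) -> (A=0 B=4 C=7)
Step 7: pour(B -> C) -> (A=0 B=0 C=11)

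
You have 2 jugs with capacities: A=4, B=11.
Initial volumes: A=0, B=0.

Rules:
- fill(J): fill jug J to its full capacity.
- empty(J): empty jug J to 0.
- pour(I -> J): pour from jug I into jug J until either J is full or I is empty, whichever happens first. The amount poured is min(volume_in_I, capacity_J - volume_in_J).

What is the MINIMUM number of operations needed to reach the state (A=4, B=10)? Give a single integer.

BFS from (A=0, B=0). One shortest path:
  1. fill(B) -> (A=0 B=11)
  2. pour(B -> A) -> (A=4 B=7)
  3. empty(A) -> (A=0 B=7)
  4. pour(B -> A) -> (A=4 B=3)
  5. empty(A) -> (A=0 B=3)
  6. pour(B -> A) -> (A=3 B=0)
  7. fill(B) -> (A=3 B=11)
  8. pour(B -> A) -> (A=4 B=10)
Reached target in 8 moves.

Answer: 8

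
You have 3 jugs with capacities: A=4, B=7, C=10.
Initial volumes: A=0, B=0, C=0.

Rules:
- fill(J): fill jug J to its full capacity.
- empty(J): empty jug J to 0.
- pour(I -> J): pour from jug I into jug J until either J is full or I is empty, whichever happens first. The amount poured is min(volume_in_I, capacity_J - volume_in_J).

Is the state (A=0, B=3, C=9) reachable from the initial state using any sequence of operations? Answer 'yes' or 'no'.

BFS from (A=0, B=0, C=0):
  1. fill(C) -> (A=0 B=0 C=10)
  2. pour(C -> A) -> (A=4 B=0 C=6)
  3. empty(A) -> (A=0 B=0 C=6)
  4. pour(C -> B) -> (A=0 B=6 C=0)
  5. fill(C) -> (A=0 B=6 C=10)
  6. pour(C -> B) -> (A=0 B=7 C=9)
  7. pour(B -> A) -> (A=4 B=3 C=9)
  8. empty(A) -> (A=0 B=3 C=9)
Target reached → yes.

Answer: yes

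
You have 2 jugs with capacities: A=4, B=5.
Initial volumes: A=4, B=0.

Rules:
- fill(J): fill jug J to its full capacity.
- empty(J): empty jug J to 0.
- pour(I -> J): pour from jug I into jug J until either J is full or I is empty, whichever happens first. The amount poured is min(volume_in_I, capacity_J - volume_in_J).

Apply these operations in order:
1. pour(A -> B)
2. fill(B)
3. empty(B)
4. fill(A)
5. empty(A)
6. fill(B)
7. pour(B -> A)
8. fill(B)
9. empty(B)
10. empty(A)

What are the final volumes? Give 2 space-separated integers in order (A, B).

Step 1: pour(A -> B) -> (A=0 B=4)
Step 2: fill(B) -> (A=0 B=5)
Step 3: empty(B) -> (A=0 B=0)
Step 4: fill(A) -> (A=4 B=0)
Step 5: empty(A) -> (A=0 B=0)
Step 6: fill(B) -> (A=0 B=5)
Step 7: pour(B -> A) -> (A=4 B=1)
Step 8: fill(B) -> (A=4 B=5)
Step 9: empty(B) -> (A=4 B=0)
Step 10: empty(A) -> (A=0 B=0)

Answer: 0 0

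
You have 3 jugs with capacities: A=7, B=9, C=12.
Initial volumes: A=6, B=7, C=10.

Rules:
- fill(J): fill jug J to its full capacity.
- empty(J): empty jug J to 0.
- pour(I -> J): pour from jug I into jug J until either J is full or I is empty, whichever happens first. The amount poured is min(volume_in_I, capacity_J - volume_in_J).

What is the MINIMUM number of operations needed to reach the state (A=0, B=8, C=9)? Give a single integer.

Answer: 6

Derivation:
BFS from (A=6, B=7, C=10). One shortest path:
  1. fill(B) -> (A=6 B=9 C=10)
  2. empty(C) -> (A=6 B=9 C=0)
  3. pour(B -> C) -> (A=6 B=0 C=9)
  4. fill(B) -> (A=6 B=9 C=9)
  5. pour(B -> A) -> (A=7 B=8 C=9)
  6. empty(A) -> (A=0 B=8 C=9)
Reached target in 6 moves.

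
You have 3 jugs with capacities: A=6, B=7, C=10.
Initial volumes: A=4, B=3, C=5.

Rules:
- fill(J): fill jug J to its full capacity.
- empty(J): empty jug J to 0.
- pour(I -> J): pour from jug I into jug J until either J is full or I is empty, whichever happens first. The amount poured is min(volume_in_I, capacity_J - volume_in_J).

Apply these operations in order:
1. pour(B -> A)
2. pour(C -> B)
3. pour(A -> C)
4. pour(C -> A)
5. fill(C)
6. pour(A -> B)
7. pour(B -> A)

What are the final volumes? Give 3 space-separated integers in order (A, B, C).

Answer: 6 6 10

Derivation:
Step 1: pour(B -> A) -> (A=6 B=1 C=5)
Step 2: pour(C -> B) -> (A=6 B=6 C=0)
Step 3: pour(A -> C) -> (A=0 B=6 C=6)
Step 4: pour(C -> A) -> (A=6 B=6 C=0)
Step 5: fill(C) -> (A=6 B=6 C=10)
Step 6: pour(A -> B) -> (A=5 B=7 C=10)
Step 7: pour(B -> A) -> (A=6 B=6 C=10)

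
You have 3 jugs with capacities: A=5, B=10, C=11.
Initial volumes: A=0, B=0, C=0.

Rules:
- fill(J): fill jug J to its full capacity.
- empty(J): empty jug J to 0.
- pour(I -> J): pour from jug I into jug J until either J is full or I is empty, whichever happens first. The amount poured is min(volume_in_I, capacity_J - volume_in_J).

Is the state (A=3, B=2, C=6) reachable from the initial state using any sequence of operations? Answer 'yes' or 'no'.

Answer: no

Derivation:
BFS explored all 432 reachable states.
Reachable set includes: (0,0,0), (0,0,1), (0,0,2), (0,0,3), (0,0,4), (0,0,5), (0,0,6), (0,0,7), (0,0,8), (0,0,9), (0,0,10), (0,0,11) ...
Target (A=3, B=2, C=6) not in reachable set → no.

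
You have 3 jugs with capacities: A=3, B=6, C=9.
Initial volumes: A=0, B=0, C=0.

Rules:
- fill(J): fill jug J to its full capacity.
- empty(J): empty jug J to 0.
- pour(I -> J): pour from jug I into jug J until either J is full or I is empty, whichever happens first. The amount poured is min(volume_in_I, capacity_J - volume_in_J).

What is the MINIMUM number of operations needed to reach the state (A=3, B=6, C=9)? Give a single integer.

Answer: 3

Derivation:
BFS from (A=0, B=0, C=0). One shortest path:
  1. fill(A) -> (A=3 B=0 C=0)
  2. fill(B) -> (A=3 B=6 C=0)
  3. fill(C) -> (A=3 B=6 C=9)
Reached target in 3 moves.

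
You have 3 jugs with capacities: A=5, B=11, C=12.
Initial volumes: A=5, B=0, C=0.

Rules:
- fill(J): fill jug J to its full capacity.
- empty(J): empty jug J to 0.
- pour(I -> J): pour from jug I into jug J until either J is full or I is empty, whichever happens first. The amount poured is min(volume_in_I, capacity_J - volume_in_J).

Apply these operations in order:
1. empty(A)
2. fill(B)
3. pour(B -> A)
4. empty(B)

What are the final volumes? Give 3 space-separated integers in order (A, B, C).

Step 1: empty(A) -> (A=0 B=0 C=0)
Step 2: fill(B) -> (A=0 B=11 C=0)
Step 3: pour(B -> A) -> (A=5 B=6 C=0)
Step 4: empty(B) -> (A=5 B=0 C=0)

Answer: 5 0 0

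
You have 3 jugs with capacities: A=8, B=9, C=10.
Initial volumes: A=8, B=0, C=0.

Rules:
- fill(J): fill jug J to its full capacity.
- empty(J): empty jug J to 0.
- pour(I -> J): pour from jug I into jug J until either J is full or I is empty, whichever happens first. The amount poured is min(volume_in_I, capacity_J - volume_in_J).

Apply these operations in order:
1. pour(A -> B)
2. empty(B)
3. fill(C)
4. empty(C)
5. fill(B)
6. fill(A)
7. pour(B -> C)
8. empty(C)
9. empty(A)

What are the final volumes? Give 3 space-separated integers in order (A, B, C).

Answer: 0 0 0

Derivation:
Step 1: pour(A -> B) -> (A=0 B=8 C=0)
Step 2: empty(B) -> (A=0 B=0 C=0)
Step 3: fill(C) -> (A=0 B=0 C=10)
Step 4: empty(C) -> (A=0 B=0 C=0)
Step 5: fill(B) -> (A=0 B=9 C=0)
Step 6: fill(A) -> (A=8 B=9 C=0)
Step 7: pour(B -> C) -> (A=8 B=0 C=9)
Step 8: empty(C) -> (A=8 B=0 C=0)
Step 9: empty(A) -> (A=0 B=0 C=0)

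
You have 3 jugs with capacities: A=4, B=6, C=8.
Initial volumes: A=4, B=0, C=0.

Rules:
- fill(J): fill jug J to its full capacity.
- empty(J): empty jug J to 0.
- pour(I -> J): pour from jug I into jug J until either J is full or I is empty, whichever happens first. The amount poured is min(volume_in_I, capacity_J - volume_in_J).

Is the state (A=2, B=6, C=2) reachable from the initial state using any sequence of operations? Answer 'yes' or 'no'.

BFS from (A=4, B=0, C=0):
  1. fill(B) -> (A=4 B=6 C=0)
  2. pour(B -> C) -> (A=4 B=0 C=6)
  3. pour(A -> C) -> (A=2 B=0 C=8)
  4. pour(C -> B) -> (A=2 B=6 C=2)
Target reached → yes.

Answer: yes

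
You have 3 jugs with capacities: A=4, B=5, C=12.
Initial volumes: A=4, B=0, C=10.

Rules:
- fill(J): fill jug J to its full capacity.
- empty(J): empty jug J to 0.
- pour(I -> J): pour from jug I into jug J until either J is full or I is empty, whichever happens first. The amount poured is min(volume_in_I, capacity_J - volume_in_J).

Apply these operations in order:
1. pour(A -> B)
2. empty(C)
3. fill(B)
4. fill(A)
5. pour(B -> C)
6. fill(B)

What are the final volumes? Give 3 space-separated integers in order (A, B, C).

Step 1: pour(A -> B) -> (A=0 B=4 C=10)
Step 2: empty(C) -> (A=0 B=4 C=0)
Step 3: fill(B) -> (A=0 B=5 C=0)
Step 4: fill(A) -> (A=4 B=5 C=0)
Step 5: pour(B -> C) -> (A=4 B=0 C=5)
Step 6: fill(B) -> (A=4 B=5 C=5)

Answer: 4 5 5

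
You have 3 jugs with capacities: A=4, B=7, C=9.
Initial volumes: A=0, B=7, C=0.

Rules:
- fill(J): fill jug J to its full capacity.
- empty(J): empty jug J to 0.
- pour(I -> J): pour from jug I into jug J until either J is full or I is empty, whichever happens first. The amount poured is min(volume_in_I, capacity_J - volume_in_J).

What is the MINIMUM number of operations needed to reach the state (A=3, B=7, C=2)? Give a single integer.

Answer: 5

Derivation:
BFS from (A=0, B=7, C=0). One shortest path:
  1. fill(C) -> (A=0 B=7 C=9)
  2. pour(B -> A) -> (A=4 B=3 C=9)
  3. empty(A) -> (A=0 B=3 C=9)
  4. pour(B -> A) -> (A=3 B=0 C=9)
  5. pour(C -> B) -> (A=3 B=7 C=2)
Reached target in 5 moves.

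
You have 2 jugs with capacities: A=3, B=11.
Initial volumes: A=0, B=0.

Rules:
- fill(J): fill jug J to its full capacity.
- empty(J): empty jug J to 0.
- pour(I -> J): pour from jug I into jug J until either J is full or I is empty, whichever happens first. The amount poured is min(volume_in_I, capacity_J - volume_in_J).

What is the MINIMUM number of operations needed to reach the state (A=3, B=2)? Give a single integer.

Answer: 6

Derivation:
BFS from (A=0, B=0). One shortest path:
  1. fill(B) -> (A=0 B=11)
  2. pour(B -> A) -> (A=3 B=8)
  3. empty(A) -> (A=0 B=8)
  4. pour(B -> A) -> (A=3 B=5)
  5. empty(A) -> (A=0 B=5)
  6. pour(B -> A) -> (A=3 B=2)
Reached target in 6 moves.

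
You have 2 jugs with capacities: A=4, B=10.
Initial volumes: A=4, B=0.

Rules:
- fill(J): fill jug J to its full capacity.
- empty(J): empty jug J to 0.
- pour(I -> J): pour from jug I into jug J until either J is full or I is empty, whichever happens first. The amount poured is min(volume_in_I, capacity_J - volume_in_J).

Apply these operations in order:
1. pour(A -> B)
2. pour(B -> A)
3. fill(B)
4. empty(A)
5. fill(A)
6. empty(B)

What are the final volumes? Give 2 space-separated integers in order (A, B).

Step 1: pour(A -> B) -> (A=0 B=4)
Step 2: pour(B -> A) -> (A=4 B=0)
Step 3: fill(B) -> (A=4 B=10)
Step 4: empty(A) -> (A=0 B=10)
Step 5: fill(A) -> (A=4 B=10)
Step 6: empty(B) -> (A=4 B=0)

Answer: 4 0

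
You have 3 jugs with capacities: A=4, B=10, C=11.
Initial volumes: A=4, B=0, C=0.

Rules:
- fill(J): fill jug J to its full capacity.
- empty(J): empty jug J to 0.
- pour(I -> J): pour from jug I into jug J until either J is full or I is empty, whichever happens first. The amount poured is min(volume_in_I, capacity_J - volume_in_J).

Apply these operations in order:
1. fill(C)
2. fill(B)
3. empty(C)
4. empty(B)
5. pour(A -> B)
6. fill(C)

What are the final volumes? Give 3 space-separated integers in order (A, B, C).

Answer: 0 4 11

Derivation:
Step 1: fill(C) -> (A=4 B=0 C=11)
Step 2: fill(B) -> (A=4 B=10 C=11)
Step 3: empty(C) -> (A=4 B=10 C=0)
Step 4: empty(B) -> (A=4 B=0 C=0)
Step 5: pour(A -> B) -> (A=0 B=4 C=0)
Step 6: fill(C) -> (A=0 B=4 C=11)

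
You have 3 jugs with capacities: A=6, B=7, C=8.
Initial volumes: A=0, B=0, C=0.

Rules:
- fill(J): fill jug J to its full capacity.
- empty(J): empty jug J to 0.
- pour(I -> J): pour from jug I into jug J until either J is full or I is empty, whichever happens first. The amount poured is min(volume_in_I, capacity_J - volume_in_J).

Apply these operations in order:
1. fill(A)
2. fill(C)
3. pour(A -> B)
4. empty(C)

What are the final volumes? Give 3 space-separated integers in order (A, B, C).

Step 1: fill(A) -> (A=6 B=0 C=0)
Step 2: fill(C) -> (A=6 B=0 C=8)
Step 3: pour(A -> B) -> (A=0 B=6 C=8)
Step 4: empty(C) -> (A=0 B=6 C=0)

Answer: 0 6 0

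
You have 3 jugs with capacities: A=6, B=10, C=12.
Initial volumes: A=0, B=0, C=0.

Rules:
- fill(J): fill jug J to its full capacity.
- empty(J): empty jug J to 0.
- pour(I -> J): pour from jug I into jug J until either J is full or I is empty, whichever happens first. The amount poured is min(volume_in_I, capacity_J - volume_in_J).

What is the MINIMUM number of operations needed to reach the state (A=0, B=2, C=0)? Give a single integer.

BFS from (A=0, B=0, C=0). One shortest path:
  1. fill(C) -> (A=0 B=0 C=12)
  2. pour(C -> B) -> (A=0 B=10 C=2)
  3. empty(B) -> (A=0 B=0 C=2)
  4. pour(C -> B) -> (A=0 B=2 C=0)
Reached target in 4 moves.

Answer: 4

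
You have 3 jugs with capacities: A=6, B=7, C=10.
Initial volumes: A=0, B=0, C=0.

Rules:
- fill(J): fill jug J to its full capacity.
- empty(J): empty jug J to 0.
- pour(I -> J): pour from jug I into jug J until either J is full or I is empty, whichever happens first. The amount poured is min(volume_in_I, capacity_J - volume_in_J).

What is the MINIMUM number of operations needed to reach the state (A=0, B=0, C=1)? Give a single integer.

BFS from (A=0, B=0, C=0). One shortest path:
  1. fill(B) -> (A=0 B=7 C=0)
  2. pour(B -> A) -> (A=6 B=1 C=0)
  3. empty(A) -> (A=0 B=1 C=0)
  4. pour(B -> C) -> (A=0 B=0 C=1)
Reached target in 4 moves.

Answer: 4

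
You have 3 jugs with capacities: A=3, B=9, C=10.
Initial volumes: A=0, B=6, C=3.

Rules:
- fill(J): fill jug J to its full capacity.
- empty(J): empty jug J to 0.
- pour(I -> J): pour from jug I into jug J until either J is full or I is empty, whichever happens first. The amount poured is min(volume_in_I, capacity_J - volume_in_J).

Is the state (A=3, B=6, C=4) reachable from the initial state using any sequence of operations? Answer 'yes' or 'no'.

Answer: yes

Derivation:
BFS from (A=0, B=6, C=3):
  1. fill(C) -> (A=0 B=6 C=10)
  2. pour(C -> A) -> (A=3 B=6 C=7)
  3. empty(A) -> (A=0 B=6 C=7)
  4. pour(C -> A) -> (A=3 B=6 C=4)
Target reached → yes.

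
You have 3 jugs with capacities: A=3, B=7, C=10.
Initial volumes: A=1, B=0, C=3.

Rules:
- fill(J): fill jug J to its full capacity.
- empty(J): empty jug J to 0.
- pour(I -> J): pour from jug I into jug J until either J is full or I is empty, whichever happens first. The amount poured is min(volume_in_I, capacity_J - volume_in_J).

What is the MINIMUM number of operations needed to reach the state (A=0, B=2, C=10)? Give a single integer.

Answer: 6

Derivation:
BFS from (A=1, B=0, C=3). One shortest path:
  1. fill(B) -> (A=1 B=7 C=3)
  2. fill(C) -> (A=1 B=7 C=10)
  3. pour(B -> A) -> (A=3 B=5 C=10)
  4. empty(A) -> (A=0 B=5 C=10)
  5. pour(B -> A) -> (A=3 B=2 C=10)
  6. empty(A) -> (A=0 B=2 C=10)
Reached target in 6 moves.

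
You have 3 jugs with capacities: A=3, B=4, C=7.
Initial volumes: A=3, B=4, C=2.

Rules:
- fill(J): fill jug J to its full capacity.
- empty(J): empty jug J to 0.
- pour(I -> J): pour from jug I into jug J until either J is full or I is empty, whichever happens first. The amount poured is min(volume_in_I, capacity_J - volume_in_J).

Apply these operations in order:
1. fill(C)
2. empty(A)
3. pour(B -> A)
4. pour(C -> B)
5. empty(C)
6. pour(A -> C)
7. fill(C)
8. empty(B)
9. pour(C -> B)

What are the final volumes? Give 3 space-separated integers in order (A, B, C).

Step 1: fill(C) -> (A=3 B=4 C=7)
Step 2: empty(A) -> (A=0 B=4 C=7)
Step 3: pour(B -> A) -> (A=3 B=1 C=7)
Step 4: pour(C -> B) -> (A=3 B=4 C=4)
Step 5: empty(C) -> (A=3 B=4 C=0)
Step 6: pour(A -> C) -> (A=0 B=4 C=3)
Step 7: fill(C) -> (A=0 B=4 C=7)
Step 8: empty(B) -> (A=0 B=0 C=7)
Step 9: pour(C -> B) -> (A=0 B=4 C=3)

Answer: 0 4 3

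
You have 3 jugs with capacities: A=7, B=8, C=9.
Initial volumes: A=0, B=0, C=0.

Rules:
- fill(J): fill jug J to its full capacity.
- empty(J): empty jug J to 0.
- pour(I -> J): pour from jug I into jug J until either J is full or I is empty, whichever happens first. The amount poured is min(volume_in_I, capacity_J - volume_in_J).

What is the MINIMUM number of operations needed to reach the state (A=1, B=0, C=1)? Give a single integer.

Answer: 5

Derivation:
BFS from (A=0, B=0, C=0). One shortest path:
  1. fill(C) -> (A=0 B=0 C=9)
  2. pour(C -> B) -> (A=0 B=8 C=1)
  3. pour(B -> A) -> (A=7 B=1 C=1)
  4. empty(A) -> (A=0 B=1 C=1)
  5. pour(B -> A) -> (A=1 B=0 C=1)
Reached target in 5 moves.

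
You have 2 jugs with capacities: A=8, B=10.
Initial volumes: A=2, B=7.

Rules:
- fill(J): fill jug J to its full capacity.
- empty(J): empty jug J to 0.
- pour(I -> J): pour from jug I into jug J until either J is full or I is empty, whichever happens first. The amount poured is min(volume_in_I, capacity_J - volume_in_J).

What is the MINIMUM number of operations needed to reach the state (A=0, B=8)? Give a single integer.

BFS from (A=2, B=7). One shortest path:
  1. fill(A) -> (A=8 B=7)
  2. empty(B) -> (A=8 B=0)
  3. pour(A -> B) -> (A=0 B=8)
Reached target in 3 moves.

Answer: 3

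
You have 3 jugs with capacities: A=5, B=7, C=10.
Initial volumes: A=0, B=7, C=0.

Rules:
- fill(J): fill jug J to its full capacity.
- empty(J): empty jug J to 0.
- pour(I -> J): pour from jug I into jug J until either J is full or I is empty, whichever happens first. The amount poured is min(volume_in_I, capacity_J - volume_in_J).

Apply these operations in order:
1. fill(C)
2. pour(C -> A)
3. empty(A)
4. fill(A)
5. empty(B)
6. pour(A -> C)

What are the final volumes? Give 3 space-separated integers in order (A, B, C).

Step 1: fill(C) -> (A=0 B=7 C=10)
Step 2: pour(C -> A) -> (A=5 B=7 C=5)
Step 3: empty(A) -> (A=0 B=7 C=5)
Step 4: fill(A) -> (A=5 B=7 C=5)
Step 5: empty(B) -> (A=5 B=0 C=5)
Step 6: pour(A -> C) -> (A=0 B=0 C=10)

Answer: 0 0 10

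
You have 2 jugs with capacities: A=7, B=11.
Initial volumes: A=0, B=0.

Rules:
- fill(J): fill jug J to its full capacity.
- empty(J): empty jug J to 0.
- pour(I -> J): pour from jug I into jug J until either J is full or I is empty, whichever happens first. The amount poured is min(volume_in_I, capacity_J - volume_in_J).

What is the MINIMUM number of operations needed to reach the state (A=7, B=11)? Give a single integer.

BFS from (A=0, B=0). One shortest path:
  1. fill(A) -> (A=7 B=0)
  2. fill(B) -> (A=7 B=11)
Reached target in 2 moves.

Answer: 2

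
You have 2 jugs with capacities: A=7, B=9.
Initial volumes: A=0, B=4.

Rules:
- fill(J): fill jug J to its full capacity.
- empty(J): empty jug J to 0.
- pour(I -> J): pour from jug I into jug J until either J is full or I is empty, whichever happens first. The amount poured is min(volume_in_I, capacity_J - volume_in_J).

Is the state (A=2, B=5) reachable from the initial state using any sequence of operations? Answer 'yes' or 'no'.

BFS explored all 32 reachable states.
Reachable set includes: (0,0), (0,1), (0,2), (0,3), (0,4), (0,5), (0,6), (0,7), (0,8), (0,9), (1,0), (1,9) ...
Target (A=2, B=5) not in reachable set → no.

Answer: no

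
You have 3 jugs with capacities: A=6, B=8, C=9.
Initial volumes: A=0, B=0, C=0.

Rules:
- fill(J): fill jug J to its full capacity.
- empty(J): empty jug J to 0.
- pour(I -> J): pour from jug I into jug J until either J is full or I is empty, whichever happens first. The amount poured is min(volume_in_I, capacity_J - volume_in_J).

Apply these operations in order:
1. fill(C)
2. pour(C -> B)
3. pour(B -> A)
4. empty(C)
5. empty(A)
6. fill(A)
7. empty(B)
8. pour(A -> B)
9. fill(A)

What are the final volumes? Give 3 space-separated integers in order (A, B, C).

Answer: 6 6 0

Derivation:
Step 1: fill(C) -> (A=0 B=0 C=9)
Step 2: pour(C -> B) -> (A=0 B=8 C=1)
Step 3: pour(B -> A) -> (A=6 B=2 C=1)
Step 4: empty(C) -> (A=6 B=2 C=0)
Step 5: empty(A) -> (A=0 B=2 C=0)
Step 6: fill(A) -> (A=6 B=2 C=0)
Step 7: empty(B) -> (A=6 B=0 C=0)
Step 8: pour(A -> B) -> (A=0 B=6 C=0)
Step 9: fill(A) -> (A=6 B=6 C=0)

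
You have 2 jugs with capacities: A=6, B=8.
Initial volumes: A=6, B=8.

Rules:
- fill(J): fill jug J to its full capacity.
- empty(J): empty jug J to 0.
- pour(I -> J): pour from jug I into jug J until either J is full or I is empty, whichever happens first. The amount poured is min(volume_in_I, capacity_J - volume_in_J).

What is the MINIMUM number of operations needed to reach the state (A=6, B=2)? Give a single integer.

Answer: 2

Derivation:
BFS from (A=6, B=8). One shortest path:
  1. empty(A) -> (A=0 B=8)
  2. pour(B -> A) -> (A=6 B=2)
Reached target in 2 moves.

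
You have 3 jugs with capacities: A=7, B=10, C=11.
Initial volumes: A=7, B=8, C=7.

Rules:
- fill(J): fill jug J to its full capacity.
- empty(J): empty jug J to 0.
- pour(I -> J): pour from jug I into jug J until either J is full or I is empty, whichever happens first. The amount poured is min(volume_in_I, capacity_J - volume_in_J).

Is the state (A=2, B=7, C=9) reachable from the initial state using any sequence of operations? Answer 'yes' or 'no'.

Answer: no

Derivation:
BFS explored all 516 reachable states.
Reachable set includes: (0,0,0), (0,0,1), (0,0,2), (0,0,3), (0,0,4), (0,0,5), (0,0,6), (0,0,7), (0,0,8), (0,0,9), (0,0,10), (0,0,11) ...
Target (A=2, B=7, C=9) not in reachable set → no.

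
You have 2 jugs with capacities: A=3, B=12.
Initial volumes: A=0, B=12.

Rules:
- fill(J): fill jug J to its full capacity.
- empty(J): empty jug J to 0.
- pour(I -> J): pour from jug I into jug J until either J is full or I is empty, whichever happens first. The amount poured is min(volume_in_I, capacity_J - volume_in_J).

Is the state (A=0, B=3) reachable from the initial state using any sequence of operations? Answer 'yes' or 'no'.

Answer: yes

Derivation:
BFS from (A=0, B=12):
  1. fill(A) -> (A=3 B=12)
  2. empty(B) -> (A=3 B=0)
  3. pour(A -> B) -> (A=0 B=3)
Target reached → yes.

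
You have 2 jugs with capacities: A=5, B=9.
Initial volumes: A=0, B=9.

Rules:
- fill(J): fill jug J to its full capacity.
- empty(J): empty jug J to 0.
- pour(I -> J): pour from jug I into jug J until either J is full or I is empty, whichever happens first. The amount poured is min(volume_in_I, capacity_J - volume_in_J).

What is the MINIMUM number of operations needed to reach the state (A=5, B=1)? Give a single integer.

BFS from (A=0, B=9). One shortest path:
  1. fill(A) -> (A=5 B=9)
  2. empty(B) -> (A=5 B=0)
  3. pour(A -> B) -> (A=0 B=5)
  4. fill(A) -> (A=5 B=5)
  5. pour(A -> B) -> (A=1 B=9)
  6. empty(B) -> (A=1 B=0)
  7. pour(A -> B) -> (A=0 B=1)
  8. fill(A) -> (A=5 B=1)
Reached target in 8 moves.

Answer: 8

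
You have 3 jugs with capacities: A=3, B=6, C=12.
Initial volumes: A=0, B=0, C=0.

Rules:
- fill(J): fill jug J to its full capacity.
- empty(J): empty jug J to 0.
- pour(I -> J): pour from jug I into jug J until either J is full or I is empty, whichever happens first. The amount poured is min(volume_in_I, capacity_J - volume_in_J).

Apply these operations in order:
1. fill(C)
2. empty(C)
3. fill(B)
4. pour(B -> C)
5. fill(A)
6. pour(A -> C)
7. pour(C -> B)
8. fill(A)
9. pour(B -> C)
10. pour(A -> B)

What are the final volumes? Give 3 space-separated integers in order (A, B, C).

Answer: 0 3 9

Derivation:
Step 1: fill(C) -> (A=0 B=0 C=12)
Step 2: empty(C) -> (A=0 B=0 C=0)
Step 3: fill(B) -> (A=0 B=6 C=0)
Step 4: pour(B -> C) -> (A=0 B=0 C=6)
Step 5: fill(A) -> (A=3 B=0 C=6)
Step 6: pour(A -> C) -> (A=0 B=0 C=9)
Step 7: pour(C -> B) -> (A=0 B=6 C=3)
Step 8: fill(A) -> (A=3 B=6 C=3)
Step 9: pour(B -> C) -> (A=3 B=0 C=9)
Step 10: pour(A -> B) -> (A=0 B=3 C=9)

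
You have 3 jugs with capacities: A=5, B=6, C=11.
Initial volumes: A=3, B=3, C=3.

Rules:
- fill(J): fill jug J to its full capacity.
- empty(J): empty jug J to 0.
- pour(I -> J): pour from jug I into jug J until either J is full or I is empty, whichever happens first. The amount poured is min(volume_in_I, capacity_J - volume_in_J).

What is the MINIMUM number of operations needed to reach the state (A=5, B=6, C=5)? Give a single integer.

BFS from (A=3, B=3, C=3). One shortest path:
  1. fill(A) -> (A=5 B=3 C=3)
  2. empty(B) -> (A=5 B=0 C=3)
  3. fill(C) -> (A=5 B=0 C=11)
  4. pour(C -> B) -> (A=5 B=6 C=5)
Reached target in 4 moves.

Answer: 4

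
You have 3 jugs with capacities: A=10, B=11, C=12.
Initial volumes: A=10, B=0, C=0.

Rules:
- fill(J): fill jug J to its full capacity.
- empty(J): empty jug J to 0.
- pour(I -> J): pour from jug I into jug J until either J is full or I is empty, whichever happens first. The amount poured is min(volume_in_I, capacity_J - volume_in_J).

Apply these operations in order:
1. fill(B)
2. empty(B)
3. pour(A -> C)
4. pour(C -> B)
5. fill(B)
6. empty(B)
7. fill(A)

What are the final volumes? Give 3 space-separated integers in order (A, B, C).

Answer: 10 0 0

Derivation:
Step 1: fill(B) -> (A=10 B=11 C=0)
Step 2: empty(B) -> (A=10 B=0 C=0)
Step 3: pour(A -> C) -> (A=0 B=0 C=10)
Step 4: pour(C -> B) -> (A=0 B=10 C=0)
Step 5: fill(B) -> (A=0 B=11 C=0)
Step 6: empty(B) -> (A=0 B=0 C=0)
Step 7: fill(A) -> (A=10 B=0 C=0)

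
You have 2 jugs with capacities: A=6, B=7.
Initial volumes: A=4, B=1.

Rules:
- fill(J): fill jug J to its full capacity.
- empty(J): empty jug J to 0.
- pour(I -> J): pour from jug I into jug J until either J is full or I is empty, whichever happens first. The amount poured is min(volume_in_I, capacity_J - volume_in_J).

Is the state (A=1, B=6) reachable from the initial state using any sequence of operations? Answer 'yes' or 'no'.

Answer: no

Derivation:
BFS explored all 27 reachable states.
Reachable set includes: (0,0), (0,1), (0,2), (0,3), (0,4), (0,5), (0,6), (0,7), (1,0), (1,7), (2,0), (2,7) ...
Target (A=1, B=6) not in reachable set → no.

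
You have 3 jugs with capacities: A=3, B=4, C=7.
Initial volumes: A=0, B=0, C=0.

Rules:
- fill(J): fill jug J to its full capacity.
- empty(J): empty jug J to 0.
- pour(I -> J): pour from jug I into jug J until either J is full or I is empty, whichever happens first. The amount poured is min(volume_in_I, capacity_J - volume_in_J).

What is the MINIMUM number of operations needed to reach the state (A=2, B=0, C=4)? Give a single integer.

BFS from (A=0, B=0, C=0). One shortest path:
  1. fill(A) -> (A=3 B=0 C=0)
  2. pour(A -> B) -> (A=0 B=3 C=0)
  3. fill(A) -> (A=3 B=3 C=0)
  4. pour(A -> B) -> (A=2 B=4 C=0)
  5. pour(B -> C) -> (A=2 B=0 C=4)
Reached target in 5 moves.

Answer: 5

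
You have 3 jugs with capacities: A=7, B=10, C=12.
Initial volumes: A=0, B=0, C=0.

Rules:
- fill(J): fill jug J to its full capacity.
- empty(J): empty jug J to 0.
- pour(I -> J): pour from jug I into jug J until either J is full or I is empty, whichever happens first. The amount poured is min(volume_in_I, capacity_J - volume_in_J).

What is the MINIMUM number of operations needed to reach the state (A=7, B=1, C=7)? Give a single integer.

Answer: 8

Derivation:
BFS from (A=0, B=0, C=0). One shortest path:
  1. fill(A) -> (A=7 B=0 C=0)
  2. fill(B) -> (A=7 B=10 C=0)
  3. pour(B -> C) -> (A=7 B=0 C=10)
  4. fill(B) -> (A=7 B=10 C=10)
  5. pour(B -> C) -> (A=7 B=8 C=12)
  6. empty(C) -> (A=7 B=8 C=0)
  7. pour(A -> C) -> (A=0 B=8 C=7)
  8. pour(B -> A) -> (A=7 B=1 C=7)
Reached target in 8 moves.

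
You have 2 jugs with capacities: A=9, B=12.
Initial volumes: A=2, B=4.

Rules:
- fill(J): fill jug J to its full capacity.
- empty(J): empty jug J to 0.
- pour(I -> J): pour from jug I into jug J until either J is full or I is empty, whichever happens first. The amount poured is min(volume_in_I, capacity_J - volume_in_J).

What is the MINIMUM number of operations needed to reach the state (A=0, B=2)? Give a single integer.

BFS from (A=2, B=4). One shortest path:
  1. empty(B) -> (A=2 B=0)
  2. pour(A -> B) -> (A=0 B=2)
Reached target in 2 moves.

Answer: 2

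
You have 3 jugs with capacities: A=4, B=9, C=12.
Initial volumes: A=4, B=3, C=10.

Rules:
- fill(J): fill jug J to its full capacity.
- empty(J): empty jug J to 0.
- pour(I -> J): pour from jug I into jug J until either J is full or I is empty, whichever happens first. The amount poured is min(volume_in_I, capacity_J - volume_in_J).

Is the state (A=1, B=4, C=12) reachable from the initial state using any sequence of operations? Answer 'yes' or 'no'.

Answer: yes

Derivation:
BFS from (A=4, B=3, C=10):
  1. empty(A) -> (A=0 B=3 C=10)
  2. pour(B -> A) -> (A=3 B=0 C=10)
  3. pour(C -> A) -> (A=4 B=0 C=9)
  4. pour(A -> B) -> (A=0 B=4 C=9)
  5. fill(A) -> (A=4 B=4 C=9)
  6. pour(A -> C) -> (A=1 B=4 C=12)
Target reached → yes.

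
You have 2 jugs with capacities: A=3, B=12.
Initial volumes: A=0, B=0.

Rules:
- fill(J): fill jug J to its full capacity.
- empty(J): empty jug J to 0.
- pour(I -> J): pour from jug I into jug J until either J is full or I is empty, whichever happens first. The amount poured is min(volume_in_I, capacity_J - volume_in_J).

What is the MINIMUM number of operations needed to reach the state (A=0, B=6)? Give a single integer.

BFS from (A=0, B=0). One shortest path:
  1. fill(A) -> (A=3 B=0)
  2. pour(A -> B) -> (A=0 B=3)
  3. fill(A) -> (A=3 B=3)
  4. pour(A -> B) -> (A=0 B=6)
Reached target in 4 moves.

Answer: 4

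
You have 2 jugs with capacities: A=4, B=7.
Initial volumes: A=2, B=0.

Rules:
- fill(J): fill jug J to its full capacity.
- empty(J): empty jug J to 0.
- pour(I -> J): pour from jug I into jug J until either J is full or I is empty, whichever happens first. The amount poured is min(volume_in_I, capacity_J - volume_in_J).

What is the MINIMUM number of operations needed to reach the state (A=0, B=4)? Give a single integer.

Answer: 2

Derivation:
BFS from (A=2, B=0). One shortest path:
  1. fill(A) -> (A=4 B=0)
  2. pour(A -> B) -> (A=0 B=4)
Reached target in 2 moves.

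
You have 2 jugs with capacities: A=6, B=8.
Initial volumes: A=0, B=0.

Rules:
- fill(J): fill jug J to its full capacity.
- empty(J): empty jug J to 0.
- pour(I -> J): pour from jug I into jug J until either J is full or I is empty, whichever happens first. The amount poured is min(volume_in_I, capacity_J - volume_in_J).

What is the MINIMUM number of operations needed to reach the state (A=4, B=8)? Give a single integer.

BFS from (A=0, B=0). One shortest path:
  1. fill(A) -> (A=6 B=0)
  2. pour(A -> B) -> (A=0 B=6)
  3. fill(A) -> (A=6 B=6)
  4. pour(A -> B) -> (A=4 B=8)
Reached target in 4 moves.

Answer: 4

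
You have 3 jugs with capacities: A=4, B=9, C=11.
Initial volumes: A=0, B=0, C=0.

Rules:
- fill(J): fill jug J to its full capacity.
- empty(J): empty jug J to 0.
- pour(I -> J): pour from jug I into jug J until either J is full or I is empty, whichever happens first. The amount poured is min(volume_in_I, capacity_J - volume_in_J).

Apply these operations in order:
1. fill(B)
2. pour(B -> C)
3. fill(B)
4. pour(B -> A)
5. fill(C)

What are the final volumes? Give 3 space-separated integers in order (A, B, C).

Step 1: fill(B) -> (A=0 B=9 C=0)
Step 2: pour(B -> C) -> (A=0 B=0 C=9)
Step 3: fill(B) -> (A=0 B=9 C=9)
Step 4: pour(B -> A) -> (A=4 B=5 C=9)
Step 5: fill(C) -> (A=4 B=5 C=11)

Answer: 4 5 11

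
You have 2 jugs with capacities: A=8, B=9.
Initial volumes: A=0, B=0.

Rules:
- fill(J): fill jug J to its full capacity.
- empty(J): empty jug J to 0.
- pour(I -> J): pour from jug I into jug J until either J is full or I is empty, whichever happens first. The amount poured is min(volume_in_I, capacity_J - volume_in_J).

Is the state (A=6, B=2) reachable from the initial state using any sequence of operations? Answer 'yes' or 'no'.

BFS explored all 34 reachable states.
Reachable set includes: (0,0), (0,1), (0,2), (0,3), (0,4), (0,5), (0,6), (0,7), (0,8), (0,9), (1,0), (1,9) ...
Target (A=6, B=2) not in reachable set → no.

Answer: no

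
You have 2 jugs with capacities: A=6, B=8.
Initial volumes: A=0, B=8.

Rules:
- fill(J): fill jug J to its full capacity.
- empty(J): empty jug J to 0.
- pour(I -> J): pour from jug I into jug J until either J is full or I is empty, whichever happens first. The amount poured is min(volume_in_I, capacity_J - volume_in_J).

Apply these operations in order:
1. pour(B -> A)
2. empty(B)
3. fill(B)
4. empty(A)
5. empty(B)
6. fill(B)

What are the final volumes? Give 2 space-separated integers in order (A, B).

Answer: 0 8

Derivation:
Step 1: pour(B -> A) -> (A=6 B=2)
Step 2: empty(B) -> (A=6 B=0)
Step 3: fill(B) -> (A=6 B=8)
Step 4: empty(A) -> (A=0 B=8)
Step 5: empty(B) -> (A=0 B=0)
Step 6: fill(B) -> (A=0 B=8)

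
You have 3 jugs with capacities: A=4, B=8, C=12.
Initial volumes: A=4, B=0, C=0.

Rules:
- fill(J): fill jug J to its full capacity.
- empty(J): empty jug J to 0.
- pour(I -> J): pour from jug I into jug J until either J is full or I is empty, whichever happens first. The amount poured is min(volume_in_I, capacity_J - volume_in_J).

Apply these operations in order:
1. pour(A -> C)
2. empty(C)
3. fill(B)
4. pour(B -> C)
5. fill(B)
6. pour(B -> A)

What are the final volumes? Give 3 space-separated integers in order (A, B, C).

Answer: 4 4 8

Derivation:
Step 1: pour(A -> C) -> (A=0 B=0 C=4)
Step 2: empty(C) -> (A=0 B=0 C=0)
Step 3: fill(B) -> (A=0 B=8 C=0)
Step 4: pour(B -> C) -> (A=0 B=0 C=8)
Step 5: fill(B) -> (A=0 B=8 C=8)
Step 6: pour(B -> A) -> (A=4 B=4 C=8)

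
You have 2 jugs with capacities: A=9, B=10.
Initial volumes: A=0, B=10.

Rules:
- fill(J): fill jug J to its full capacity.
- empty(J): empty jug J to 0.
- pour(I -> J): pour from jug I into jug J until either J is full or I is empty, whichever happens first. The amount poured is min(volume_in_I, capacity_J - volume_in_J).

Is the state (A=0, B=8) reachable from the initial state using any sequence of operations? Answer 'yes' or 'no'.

BFS from (A=0, B=10):
  1. fill(A) -> (A=9 B=10)
  2. empty(B) -> (A=9 B=0)
  3. pour(A -> B) -> (A=0 B=9)
  4. fill(A) -> (A=9 B=9)
  5. pour(A -> B) -> (A=8 B=10)
  6. empty(B) -> (A=8 B=0)
  7. pour(A -> B) -> (A=0 B=8)
Target reached → yes.

Answer: yes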